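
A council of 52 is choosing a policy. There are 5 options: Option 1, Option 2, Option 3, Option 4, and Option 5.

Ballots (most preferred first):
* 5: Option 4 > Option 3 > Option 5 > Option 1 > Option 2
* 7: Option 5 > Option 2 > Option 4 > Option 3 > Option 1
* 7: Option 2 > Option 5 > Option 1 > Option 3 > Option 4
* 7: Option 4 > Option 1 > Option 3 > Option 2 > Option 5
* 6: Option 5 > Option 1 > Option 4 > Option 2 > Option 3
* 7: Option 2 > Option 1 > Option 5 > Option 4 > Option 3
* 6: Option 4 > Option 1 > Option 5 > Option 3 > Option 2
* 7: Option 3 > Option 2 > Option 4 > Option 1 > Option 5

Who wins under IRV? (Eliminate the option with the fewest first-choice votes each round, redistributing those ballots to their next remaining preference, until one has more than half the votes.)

Round 1: Option 1 0, Option 2 14, Option 3 7, Option 4 18, Option 5 13. Option 1 eliminated.
Round 2: Option 2 14, Option 3 7, Option 4 18, Option 5 13. Option 3 eliminated.
Round 3: Option 2 21, Option 4 18, Option 5 13. Option 5 eliminated.
Round 4: Option 2 28, Option 4 24. Option 2 has a majority (≥27).

Option 2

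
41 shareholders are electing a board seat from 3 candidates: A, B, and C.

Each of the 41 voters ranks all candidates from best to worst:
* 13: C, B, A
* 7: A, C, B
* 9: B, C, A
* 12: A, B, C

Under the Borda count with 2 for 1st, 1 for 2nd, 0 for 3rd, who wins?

A: 13×0 + 7×2 + 9×0 + 12×2 = 38
B: 13×1 + 7×0 + 9×2 + 12×1 = 43
C: 13×2 + 7×1 + 9×1 + 12×0 = 42

B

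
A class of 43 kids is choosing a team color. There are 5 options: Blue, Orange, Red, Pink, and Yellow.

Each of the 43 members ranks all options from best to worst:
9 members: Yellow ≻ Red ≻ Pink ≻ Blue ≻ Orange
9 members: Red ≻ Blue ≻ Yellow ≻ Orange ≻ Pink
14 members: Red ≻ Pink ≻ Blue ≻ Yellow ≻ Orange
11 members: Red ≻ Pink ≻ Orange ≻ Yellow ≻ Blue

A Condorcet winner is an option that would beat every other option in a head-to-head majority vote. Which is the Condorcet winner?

Red

Red vs Blue: 43–0
Red vs Orange: 43–0
Red vs Pink: 43–0
Red vs Yellow: 34–9
Red beats every other option.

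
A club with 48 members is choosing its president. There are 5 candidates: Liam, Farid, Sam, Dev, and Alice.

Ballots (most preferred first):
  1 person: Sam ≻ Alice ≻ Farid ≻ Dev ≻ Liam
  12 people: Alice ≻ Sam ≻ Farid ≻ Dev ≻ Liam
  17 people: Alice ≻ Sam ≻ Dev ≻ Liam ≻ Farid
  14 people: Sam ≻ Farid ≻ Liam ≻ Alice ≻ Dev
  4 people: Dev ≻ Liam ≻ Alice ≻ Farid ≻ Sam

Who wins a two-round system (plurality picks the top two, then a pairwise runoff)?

Alice

Round 1 first-place votes: Liam 0, Farid 0, Sam 15, Dev 4, Alice 29. Alice and Sam advance.
Runoff: Alice is ranked above Sam on 33 ballots, Sam above Alice on 15.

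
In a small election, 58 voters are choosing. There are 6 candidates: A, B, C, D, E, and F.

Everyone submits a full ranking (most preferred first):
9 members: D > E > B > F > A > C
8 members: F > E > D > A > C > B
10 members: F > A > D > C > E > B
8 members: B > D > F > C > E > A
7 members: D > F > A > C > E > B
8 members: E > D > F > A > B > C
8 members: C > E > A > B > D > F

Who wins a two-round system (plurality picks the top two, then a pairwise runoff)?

Round 1 first-place votes: A 0, B 8, C 8, D 16, E 8, F 18. F and D advance.
Runoff: F is ranked above D on 18 ballots, D above F on 40.

D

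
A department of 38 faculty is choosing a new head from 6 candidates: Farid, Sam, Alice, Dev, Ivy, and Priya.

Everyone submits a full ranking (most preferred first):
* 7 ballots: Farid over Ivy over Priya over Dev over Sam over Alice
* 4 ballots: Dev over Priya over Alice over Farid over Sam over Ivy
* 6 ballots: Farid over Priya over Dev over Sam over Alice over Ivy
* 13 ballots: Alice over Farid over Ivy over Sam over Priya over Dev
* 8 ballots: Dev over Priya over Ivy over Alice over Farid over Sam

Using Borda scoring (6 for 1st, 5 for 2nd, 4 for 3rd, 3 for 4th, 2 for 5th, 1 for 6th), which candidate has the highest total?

Farid

Farid: 7×6 + 4×3 + 6×6 + 13×5 + 8×2 = 171
Sam: 7×2 + 4×2 + 6×3 + 13×3 + 8×1 = 87
Alice: 7×1 + 4×4 + 6×2 + 13×6 + 8×3 = 137
Dev: 7×3 + 4×6 + 6×4 + 13×1 + 8×6 = 130
Ivy: 7×5 + 4×1 + 6×1 + 13×4 + 8×4 = 129
Priya: 7×4 + 4×5 + 6×5 + 13×2 + 8×5 = 144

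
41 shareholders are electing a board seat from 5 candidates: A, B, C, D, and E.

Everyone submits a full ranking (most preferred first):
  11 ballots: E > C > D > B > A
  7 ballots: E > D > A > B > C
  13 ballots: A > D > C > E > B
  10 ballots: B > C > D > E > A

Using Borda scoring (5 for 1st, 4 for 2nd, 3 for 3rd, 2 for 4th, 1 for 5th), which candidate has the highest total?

A: 11×1 + 7×3 + 13×5 + 10×1 = 107
B: 11×2 + 7×2 + 13×1 + 10×5 = 99
C: 11×4 + 7×1 + 13×3 + 10×4 = 130
D: 11×3 + 7×4 + 13×4 + 10×3 = 143
E: 11×5 + 7×5 + 13×2 + 10×2 = 136

D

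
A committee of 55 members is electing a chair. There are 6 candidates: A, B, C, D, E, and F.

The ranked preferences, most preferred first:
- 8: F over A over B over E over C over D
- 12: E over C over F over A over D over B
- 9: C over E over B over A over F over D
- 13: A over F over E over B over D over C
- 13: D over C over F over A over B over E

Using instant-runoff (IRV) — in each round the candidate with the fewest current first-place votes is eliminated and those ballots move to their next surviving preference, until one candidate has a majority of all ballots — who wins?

Round 1: A 13, B 0, C 9, D 13, E 12, F 8. B eliminated.
Round 2: A 13, C 9, D 13, E 12, F 8. F eliminated.
Round 3: A 21, C 9, D 13, E 12. C eliminated.
Round 4: A 21, D 13, E 21. D eliminated.
Round 5: A 34, E 21. A has a majority (≥28).

A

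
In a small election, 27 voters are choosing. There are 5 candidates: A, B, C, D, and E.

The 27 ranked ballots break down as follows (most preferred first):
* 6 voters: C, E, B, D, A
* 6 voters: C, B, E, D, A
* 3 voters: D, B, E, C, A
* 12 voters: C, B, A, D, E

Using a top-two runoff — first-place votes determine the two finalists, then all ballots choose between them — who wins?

Round 1 first-place votes: A 0, B 0, C 24, D 3, E 0. C and D advance.
Runoff: C is ranked above D on 24 ballots, D above C on 3.

C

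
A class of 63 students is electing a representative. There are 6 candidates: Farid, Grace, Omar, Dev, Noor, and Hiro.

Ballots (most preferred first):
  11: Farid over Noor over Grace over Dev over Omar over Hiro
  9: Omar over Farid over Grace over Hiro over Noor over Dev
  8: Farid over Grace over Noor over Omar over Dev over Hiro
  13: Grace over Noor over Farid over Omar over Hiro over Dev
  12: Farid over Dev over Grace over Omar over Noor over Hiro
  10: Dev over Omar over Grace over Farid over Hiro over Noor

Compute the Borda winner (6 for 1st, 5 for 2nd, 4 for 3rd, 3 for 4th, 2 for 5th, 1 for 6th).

Farid: 11×6 + 9×5 + 8×6 + 13×4 + 12×6 + 10×3 = 313
Grace: 11×4 + 9×4 + 8×5 + 13×6 + 12×4 + 10×4 = 286
Omar: 11×2 + 9×6 + 8×3 + 13×3 + 12×3 + 10×5 = 225
Dev: 11×3 + 9×1 + 8×2 + 13×1 + 12×5 + 10×6 = 191
Noor: 11×5 + 9×2 + 8×4 + 13×5 + 12×2 + 10×1 = 204
Hiro: 11×1 + 9×3 + 8×1 + 13×2 + 12×1 + 10×2 = 104

Farid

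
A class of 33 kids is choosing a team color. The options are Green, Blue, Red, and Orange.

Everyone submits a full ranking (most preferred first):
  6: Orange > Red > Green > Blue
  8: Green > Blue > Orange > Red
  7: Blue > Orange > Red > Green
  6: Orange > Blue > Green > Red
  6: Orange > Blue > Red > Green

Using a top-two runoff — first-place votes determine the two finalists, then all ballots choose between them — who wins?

Round 1 first-place votes: Green 8, Blue 7, Red 0, Orange 18. Orange and Green advance.
Runoff: Orange is ranked above Green on 25 ballots, Green above Orange on 8.

Orange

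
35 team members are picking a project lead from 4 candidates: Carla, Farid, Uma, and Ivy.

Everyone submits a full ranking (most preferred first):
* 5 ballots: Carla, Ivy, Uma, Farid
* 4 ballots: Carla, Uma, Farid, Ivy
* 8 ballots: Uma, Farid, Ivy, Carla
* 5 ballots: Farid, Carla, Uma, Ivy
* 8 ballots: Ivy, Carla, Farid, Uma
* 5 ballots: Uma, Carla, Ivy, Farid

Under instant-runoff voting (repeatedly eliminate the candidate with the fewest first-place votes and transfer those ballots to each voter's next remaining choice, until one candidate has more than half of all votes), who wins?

Carla

Round 1: Carla 9, Farid 5, Uma 13, Ivy 8. Farid eliminated.
Round 2: Carla 14, Uma 13, Ivy 8. Ivy eliminated.
Round 3: Carla 22, Uma 13. Carla has a majority (≥18).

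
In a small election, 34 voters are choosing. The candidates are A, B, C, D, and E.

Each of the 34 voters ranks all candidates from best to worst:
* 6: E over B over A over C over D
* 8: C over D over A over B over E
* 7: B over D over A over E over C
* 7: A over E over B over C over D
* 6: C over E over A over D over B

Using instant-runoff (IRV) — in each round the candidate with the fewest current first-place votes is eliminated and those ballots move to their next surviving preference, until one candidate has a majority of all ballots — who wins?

Round 1: A 7, B 7, C 14, D 0, E 6. D eliminated.
Round 2: A 7, B 7, C 14, E 6. E eliminated.
Round 3: A 7, B 13, C 14. A eliminated.
Round 4: B 20, C 14. B has a majority (≥18).

B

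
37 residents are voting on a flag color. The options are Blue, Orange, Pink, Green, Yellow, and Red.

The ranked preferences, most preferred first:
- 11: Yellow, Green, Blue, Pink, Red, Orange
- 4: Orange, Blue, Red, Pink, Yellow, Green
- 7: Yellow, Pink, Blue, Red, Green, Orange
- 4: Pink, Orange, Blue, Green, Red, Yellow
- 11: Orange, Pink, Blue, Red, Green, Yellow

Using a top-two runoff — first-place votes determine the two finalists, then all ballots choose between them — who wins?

Orange

Round 1 first-place votes: Blue 0, Orange 15, Pink 4, Green 0, Yellow 18, Red 0. Yellow and Orange advance.
Runoff: Yellow is ranked above Orange on 18 ballots, Orange above Yellow on 19.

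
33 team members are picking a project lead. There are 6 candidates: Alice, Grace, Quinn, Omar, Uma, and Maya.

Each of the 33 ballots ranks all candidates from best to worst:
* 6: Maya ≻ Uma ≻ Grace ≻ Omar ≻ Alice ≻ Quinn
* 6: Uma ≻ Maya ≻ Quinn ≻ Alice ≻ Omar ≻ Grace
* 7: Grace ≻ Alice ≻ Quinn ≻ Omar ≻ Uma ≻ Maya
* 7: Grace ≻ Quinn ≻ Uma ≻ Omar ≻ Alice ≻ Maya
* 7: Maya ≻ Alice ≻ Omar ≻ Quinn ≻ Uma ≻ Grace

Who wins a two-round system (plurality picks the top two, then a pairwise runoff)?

Round 1 first-place votes: Alice 0, Grace 14, Quinn 0, Omar 0, Uma 6, Maya 13. Grace and Maya advance.
Runoff: Grace is ranked above Maya on 14 ballots, Maya above Grace on 19.

Maya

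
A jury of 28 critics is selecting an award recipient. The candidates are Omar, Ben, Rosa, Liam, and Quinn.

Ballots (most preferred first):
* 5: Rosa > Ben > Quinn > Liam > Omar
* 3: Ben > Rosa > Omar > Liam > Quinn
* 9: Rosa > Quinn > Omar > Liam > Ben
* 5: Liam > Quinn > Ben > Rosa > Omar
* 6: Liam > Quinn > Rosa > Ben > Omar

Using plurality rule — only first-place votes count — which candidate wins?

First-place votes: Omar 0, Ben 3, Rosa 14, Liam 11, Quinn 0.

Rosa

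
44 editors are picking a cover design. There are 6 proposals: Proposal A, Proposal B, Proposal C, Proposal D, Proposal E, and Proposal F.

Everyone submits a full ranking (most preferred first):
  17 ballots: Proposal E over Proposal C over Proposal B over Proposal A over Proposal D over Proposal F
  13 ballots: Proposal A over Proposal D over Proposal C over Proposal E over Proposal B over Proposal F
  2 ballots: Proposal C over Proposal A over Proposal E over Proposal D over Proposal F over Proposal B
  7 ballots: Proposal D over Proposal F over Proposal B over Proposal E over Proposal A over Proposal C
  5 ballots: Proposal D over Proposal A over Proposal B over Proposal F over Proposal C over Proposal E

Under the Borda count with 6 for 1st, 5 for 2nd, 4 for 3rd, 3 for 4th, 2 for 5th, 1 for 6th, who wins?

Proposal A: 17×3 + 13×6 + 2×5 + 7×2 + 5×5 = 178
Proposal B: 17×4 + 13×2 + 2×1 + 7×4 + 5×4 = 144
Proposal C: 17×5 + 13×4 + 2×6 + 7×1 + 5×2 = 166
Proposal D: 17×2 + 13×5 + 2×3 + 7×6 + 5×6 = 177
Proposal E: 17×6 + 13×3 + 2×4 + 7×3 + 5×1 = 175
Proposal F: 17×1 + 13×1 + 2×2 + 7×5 + 5×3 = 84

Proposal A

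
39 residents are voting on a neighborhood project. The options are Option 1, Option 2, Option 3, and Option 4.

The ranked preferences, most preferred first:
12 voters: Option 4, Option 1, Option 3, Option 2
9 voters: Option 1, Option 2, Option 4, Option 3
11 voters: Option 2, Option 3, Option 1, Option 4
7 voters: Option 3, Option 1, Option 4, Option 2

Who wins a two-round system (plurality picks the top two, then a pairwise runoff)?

Round 1 first-place votes: Option 1 9, Option 2 11, Option 3 7, Option 4 12. Option 4 and Option 2 advance.
Runoff: Option 4 is ranked above Option 2 on 19 ballots, Option 2 above Option 4 on 20.

Option 2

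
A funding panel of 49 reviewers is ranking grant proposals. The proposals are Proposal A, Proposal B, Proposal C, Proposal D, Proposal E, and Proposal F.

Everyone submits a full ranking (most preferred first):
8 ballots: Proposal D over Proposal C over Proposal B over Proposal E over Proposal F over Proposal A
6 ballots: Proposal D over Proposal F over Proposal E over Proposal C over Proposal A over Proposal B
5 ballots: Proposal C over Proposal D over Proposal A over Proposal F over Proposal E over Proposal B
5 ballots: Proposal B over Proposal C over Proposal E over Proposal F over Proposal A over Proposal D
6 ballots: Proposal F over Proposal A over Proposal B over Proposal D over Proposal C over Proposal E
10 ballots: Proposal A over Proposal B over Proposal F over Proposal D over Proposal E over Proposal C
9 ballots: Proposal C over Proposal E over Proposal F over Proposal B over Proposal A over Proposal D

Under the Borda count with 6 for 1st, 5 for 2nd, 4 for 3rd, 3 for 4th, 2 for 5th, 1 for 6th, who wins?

Proposal A: 8×1 + 6×2 + 5×4 + 5×2 + 6×5 + 10×6 + 9×2 = 158
Proposal B: 8×4 + 6×1 + 5×1 + 5×6 + 6×4 + 10×5 + 9×3 = 174
Proposal C: 8×5 + 6×3 + 5×6 + 5×5 + 6×2 + 10×1 + 9×6 = 189
Proposal D: 8×6 + 6×6 + 5×5 + 5×1 + 6×3 + 10×3 + 9×1 = 171
Proposal E: 8×3 + 6×4 + 5×2 + 5×4 + 6×1 + 10×2 + 9×5 = 149
Proposal F: 8×2 + 6×5 + 5×3 + 5×3 + 6×6 + 10×4 + 9×4 = 188

Proposal C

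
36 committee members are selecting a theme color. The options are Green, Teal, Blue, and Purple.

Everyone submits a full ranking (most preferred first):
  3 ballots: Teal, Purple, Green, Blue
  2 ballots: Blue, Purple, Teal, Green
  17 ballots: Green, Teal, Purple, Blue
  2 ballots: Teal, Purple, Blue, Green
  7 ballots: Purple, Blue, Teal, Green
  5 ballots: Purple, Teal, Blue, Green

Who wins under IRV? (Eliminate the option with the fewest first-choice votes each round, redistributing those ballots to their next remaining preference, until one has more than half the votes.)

Round 1: Green 17, Teal 5, Blue 2, Purple 12. Blue eliminated.
Round 2: Green 17, Teal 5, Purple 14. Teal eliminated.
Round 3: Green 17, Purple 19. Purple has a majority (≥19).

Purple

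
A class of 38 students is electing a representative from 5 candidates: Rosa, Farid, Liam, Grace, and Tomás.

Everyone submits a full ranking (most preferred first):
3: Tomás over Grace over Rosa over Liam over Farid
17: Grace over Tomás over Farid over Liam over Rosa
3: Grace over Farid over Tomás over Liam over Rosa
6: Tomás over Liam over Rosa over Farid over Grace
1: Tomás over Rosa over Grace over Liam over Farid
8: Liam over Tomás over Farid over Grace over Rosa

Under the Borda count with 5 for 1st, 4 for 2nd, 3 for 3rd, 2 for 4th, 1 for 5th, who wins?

Rosa: 3×3 + 17×1 + 3×1 + 6×3 + 1×4 + 8×1 = 59
Farid: 3×1 + 17×3 + 3×4 + 6×2 + 1×1 + 8×3 = 103
Liam: 3×2 + 17×2 + 3×2 + 6×4 + 1×2 + 8×5 = 112
Grace: 3×4 + 17×5 + 3×5 + 6×1 + 1×3 + 8×2 = 137
Tomás: 3×5 + 17×4 + 3×3 + 6×5 + 1×5 + 8×4 = 159

Tomás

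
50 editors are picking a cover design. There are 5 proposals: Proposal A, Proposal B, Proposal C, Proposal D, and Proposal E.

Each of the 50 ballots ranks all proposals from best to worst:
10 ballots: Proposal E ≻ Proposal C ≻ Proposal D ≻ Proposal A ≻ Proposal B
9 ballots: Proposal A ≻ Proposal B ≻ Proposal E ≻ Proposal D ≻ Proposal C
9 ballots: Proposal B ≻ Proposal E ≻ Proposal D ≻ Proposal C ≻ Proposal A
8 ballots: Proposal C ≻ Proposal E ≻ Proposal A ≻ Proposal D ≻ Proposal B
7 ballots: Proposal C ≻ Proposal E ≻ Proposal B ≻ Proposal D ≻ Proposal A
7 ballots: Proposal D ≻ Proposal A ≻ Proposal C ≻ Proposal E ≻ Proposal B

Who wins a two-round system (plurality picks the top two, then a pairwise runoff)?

Round 1 first-place votes: Proposal A 9, Proposal B 9, Proposal C 15, Proposal D 7, Proposal E 10. Proposal C and Proposal E advance.
Runoff: Proposal C is ranked above Proposal E on 22 ballots, Proposal E above Proposal C on 28.

Proposal E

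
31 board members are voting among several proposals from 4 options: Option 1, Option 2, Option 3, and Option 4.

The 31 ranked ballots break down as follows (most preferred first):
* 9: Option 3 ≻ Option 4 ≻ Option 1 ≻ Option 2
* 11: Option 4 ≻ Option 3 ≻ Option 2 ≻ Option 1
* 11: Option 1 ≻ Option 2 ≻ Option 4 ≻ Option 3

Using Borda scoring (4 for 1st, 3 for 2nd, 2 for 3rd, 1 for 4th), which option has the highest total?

Option 4

Option 1: 9×2 + 11×1 + 11×4 = 73
Option 2: 9×1 + 11×2 + 11×3 = 64
Option 3: 9×4 + 11×3 + 11×1 = 80
Option 4: 9×3 + 11×4 + 11×2 = 93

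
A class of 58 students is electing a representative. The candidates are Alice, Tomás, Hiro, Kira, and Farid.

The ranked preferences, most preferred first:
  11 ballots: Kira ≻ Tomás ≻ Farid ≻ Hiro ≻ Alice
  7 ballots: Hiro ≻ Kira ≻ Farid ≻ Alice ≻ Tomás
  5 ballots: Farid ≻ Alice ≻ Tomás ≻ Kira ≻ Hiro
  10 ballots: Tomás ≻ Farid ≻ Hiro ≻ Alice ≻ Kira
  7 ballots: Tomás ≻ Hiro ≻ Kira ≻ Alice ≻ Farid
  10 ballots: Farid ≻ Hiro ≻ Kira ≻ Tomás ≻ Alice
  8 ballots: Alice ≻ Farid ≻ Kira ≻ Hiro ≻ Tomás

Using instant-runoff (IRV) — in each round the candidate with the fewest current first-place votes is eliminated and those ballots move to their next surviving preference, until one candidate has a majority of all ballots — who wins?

Farid

Round 1: Alice 8, Tomás 17, Hiro 7, Kira 11, Farid 15. Hiro eliminated.
Round 2: Alice 8, Tomás 17, Kira 18, Farid 15. Alice eliminated.
Round 3: Tomás 17, Kira 18, Farid 23. Tomás eliminated.
Round 4: Kira 25, Farid 33. Farid has a majority (≥30).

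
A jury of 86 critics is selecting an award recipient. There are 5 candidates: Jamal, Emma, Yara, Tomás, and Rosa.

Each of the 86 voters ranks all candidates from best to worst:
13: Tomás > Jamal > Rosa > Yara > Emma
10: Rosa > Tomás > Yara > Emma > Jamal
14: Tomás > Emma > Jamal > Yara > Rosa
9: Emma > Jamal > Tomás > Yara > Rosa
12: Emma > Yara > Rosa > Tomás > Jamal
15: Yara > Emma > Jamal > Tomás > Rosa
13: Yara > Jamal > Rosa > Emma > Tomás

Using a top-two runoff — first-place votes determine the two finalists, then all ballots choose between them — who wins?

Tomás

Round 1 first-place votes: Jamal 0, Emma 21, Yara 28, Tomás 27, Rosa 10. Yara and Tomás advance.
Runoff: Yara is ranked above Tomás on 40 ballots, Tomás above Yara on 46.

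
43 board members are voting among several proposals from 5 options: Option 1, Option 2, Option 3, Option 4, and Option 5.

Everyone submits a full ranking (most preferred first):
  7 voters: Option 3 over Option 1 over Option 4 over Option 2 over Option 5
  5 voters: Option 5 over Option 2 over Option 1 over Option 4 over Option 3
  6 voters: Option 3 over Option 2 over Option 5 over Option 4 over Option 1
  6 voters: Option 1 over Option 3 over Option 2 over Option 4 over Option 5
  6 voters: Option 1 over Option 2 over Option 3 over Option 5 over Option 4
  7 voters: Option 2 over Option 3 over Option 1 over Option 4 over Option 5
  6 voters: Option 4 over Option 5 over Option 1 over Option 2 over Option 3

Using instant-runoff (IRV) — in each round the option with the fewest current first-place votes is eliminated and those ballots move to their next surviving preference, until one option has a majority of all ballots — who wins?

Option 1

Round 1: Option 1 12, Option 2 7, Option 3 13, Option 4 6, Option 5 5. Option 5 eliminated.
Round 2: Option 1 12, Option 2 12, Option 3 13, Option 4 6. Option 4 eliminated.
Round 3: Option 1 18, Option 2 12, Option 3 13. Option 2 eliminated.
Round 4: Option 1 23, Option 3 20. Option 1 has a majority (≥22).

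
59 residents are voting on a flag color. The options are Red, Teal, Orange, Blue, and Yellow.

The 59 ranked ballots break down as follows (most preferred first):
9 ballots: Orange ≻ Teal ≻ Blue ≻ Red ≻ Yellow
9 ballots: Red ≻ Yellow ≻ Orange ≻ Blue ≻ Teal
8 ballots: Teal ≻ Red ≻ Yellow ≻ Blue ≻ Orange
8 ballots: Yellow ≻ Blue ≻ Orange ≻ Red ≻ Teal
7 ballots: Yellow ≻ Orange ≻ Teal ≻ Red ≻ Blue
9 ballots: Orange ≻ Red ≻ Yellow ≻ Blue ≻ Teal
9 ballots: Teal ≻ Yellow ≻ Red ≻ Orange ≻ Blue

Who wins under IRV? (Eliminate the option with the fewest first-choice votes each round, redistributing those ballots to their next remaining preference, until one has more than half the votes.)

Yellow

Round 1: Red 9, Teal 17, Orange 18, Blue 0, Yellow 15. Blue eliminated.
Round 2: Red 9, Teal 17, Orange 18, Yellow 15. Red eliminated.
Round 3: Teal 17, Orange 18, Yellow 24. Teal eliminated.
Round 4: Orange 18, Yellow 41. Yellow has a majority (≥30).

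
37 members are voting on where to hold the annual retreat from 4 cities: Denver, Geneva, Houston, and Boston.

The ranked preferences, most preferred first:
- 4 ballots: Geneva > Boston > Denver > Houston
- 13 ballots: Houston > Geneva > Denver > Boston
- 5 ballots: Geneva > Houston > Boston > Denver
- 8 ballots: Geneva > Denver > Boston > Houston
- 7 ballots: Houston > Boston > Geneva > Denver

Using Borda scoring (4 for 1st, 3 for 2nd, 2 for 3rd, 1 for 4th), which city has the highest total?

Denver: 4×2 + 13×2 + 5×1 + 8×3 + 7×1 = 70
Geneva: 4×4 + 13×3 + 5×4 + 8×4 + 7×2 = 121
Houston: 4×1 + 13×4 + 5×3 + 8×1 + 7×4 = 107
Boston: 4×3 + 13×1 + 5×2 + 8×2 + 7×3 = 72

Geneva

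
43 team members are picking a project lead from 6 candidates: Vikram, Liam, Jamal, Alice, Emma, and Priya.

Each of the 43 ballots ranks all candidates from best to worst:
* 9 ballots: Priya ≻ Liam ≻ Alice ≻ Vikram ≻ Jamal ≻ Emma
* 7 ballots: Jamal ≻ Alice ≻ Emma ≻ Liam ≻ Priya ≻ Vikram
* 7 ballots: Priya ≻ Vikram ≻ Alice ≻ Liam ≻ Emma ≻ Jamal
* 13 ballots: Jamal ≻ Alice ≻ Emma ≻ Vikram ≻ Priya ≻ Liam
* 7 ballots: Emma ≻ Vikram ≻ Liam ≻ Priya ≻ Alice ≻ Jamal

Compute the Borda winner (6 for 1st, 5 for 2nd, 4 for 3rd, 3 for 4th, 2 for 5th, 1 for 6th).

Alice

Vikram: 9×3 + 7×1 + 7×5 + 13×3 + 7×5 = 143
Liam: 9×5 + 7×3 + 7×3 + 13×1 + 7×4 = 128
Jamal: 9×2 + 7×6 + 7×1 + 13×6 + 7×1 = 152
Alice: 9×4 + 7×5 + 7×4 + 13×5 + 7×2 = 178
Emma: 9×1 + 7×4 + 7×2 + 13×4 + 7×6 = 145
Priya: 9×6 + 7×2 + 7×6 + 13×2 + 7×3 = 157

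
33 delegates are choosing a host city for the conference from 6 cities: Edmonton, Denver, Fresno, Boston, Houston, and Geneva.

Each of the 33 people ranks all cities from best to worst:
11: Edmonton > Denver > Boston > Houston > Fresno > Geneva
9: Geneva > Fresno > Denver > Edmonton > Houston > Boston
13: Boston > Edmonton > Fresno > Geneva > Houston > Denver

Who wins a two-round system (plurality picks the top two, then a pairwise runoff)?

Edmonton

Round 1 first-place votes: Edmonton 11, Denver 0, Fresno 0, Boston 13, Houston 0, Geneva 9. Boston and Edmonton advance.
Runoff: Boston is ranked above Edmonton on 13 ballots, Edmonton above Boston on 20.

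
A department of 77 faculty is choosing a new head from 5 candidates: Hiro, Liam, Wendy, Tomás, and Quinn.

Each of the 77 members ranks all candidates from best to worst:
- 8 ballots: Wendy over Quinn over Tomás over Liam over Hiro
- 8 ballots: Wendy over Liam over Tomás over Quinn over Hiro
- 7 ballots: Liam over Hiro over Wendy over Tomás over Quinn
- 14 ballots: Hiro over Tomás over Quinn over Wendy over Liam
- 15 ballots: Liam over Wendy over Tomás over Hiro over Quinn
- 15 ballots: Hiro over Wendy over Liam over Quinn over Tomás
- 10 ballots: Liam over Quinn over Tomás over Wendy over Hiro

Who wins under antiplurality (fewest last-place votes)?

Last-place votes: Hiro 26, Liam 14, Wendy 0, Tomás 15, Quinn 22.

Wendy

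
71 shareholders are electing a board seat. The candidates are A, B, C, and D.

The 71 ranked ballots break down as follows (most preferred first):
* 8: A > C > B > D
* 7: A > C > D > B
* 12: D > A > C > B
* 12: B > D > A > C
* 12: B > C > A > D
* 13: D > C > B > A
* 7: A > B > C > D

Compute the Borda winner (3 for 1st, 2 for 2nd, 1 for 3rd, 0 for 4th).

A

A: 8×3 + 7×3 + 12×2 + 12×1 + 12×1 + 13×0 + 7×3 = 114
B: 8×1 + 7×0 + 12×0 + 12×3 + 12×3 + 13×1 + 7×2 = 107
C: 8×2 + 7×2 + 12×1 + 12×0 + 12×2 + 13×2 + 7×1 = 99
D: 8×0 + 7×1 + 12×3 + 12×2 + 12×0 + 13×3 + 7×0 = 106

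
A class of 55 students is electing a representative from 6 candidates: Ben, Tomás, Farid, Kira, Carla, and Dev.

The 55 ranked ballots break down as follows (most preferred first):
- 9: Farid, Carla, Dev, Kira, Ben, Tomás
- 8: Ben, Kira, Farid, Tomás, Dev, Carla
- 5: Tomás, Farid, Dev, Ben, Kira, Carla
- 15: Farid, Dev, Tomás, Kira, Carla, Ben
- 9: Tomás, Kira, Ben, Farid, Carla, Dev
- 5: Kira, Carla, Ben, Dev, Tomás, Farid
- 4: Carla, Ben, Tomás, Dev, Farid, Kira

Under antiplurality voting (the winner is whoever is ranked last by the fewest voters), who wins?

Kira

Last-place votes: Ben 15, Tomás 9, Farid 5, Kira 4, Carla 13, Dev 9.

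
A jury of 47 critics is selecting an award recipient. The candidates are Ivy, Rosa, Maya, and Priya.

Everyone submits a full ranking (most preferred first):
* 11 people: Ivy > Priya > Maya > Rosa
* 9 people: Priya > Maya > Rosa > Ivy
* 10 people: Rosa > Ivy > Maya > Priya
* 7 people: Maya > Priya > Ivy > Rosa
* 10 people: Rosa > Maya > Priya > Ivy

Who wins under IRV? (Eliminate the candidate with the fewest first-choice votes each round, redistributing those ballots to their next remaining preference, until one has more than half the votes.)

Round 1: Ivy 11, Rosa 20, Maya 7, Priya 9. Maya eliminated.
Round 2: Ivy 11, Rosa 20, Priya 16. Ivy eliminated.
Round 3: Rosa 20, Priya 27. Priya has a majority (≥24).

Priya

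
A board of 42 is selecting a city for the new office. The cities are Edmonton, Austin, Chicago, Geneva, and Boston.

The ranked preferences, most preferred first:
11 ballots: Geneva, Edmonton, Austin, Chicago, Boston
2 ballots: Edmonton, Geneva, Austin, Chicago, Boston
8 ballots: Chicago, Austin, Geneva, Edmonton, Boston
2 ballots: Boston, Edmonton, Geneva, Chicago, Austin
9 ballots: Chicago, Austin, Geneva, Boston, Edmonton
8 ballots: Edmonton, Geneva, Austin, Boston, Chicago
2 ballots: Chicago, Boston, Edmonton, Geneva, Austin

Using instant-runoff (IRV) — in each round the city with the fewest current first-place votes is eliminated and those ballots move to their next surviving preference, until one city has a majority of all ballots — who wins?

Edmonton

Round 1: Edmonton 10, Austin 0, Chicago 19, Geneva 11, Boston 2. Austin eliminated.
Round 2: Edmonton 10, Chicago 19, Geneva 11, Boston 2. Boston eliminated.
Round 3: Edmonton 12, Chicago 19, Geneva 11. Geneva eliminated.
Round 4: Edmonton 23, Chicago 19. Edmonton has a majority (≥22).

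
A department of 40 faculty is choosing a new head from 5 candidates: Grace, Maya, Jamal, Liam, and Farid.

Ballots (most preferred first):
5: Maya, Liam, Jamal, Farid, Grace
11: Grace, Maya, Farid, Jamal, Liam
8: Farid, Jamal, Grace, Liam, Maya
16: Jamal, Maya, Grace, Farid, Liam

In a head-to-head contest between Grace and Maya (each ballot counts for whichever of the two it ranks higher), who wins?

Maya

Grace is ranked above Maya on 19 ballots; Maya above Grace on 21.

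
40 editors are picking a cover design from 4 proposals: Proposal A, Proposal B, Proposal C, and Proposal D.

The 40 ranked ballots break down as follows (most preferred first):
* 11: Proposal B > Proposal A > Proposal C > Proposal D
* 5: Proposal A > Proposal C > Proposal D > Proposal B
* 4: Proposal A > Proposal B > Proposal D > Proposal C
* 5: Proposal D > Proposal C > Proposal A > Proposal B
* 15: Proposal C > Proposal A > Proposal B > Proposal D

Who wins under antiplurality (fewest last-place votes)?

Last-place votes: Proposal A 0, Proposal B 10, Proposal C 4, Proposal D 26.

Proposal A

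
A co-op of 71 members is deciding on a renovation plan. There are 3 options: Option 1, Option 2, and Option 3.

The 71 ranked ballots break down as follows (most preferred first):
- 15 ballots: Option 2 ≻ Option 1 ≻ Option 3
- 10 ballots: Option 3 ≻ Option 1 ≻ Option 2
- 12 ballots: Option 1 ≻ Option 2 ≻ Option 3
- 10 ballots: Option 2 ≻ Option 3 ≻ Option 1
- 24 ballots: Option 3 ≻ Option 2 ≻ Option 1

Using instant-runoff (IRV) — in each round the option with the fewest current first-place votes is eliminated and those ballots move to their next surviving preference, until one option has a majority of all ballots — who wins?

Round 1: Option 1 12, Option 2 25, Option 3 34. Option 1 eliminated.
Round 2: Option 2 37, Option 3 34. Option 2 has a majority (≥36).

Option 2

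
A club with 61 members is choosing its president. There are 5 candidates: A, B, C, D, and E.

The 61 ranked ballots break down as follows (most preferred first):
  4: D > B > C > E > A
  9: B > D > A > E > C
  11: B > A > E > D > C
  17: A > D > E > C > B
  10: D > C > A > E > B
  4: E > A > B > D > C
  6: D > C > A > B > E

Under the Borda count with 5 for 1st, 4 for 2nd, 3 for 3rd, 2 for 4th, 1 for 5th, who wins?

A: 4×1 + 9×3 + 11×4 + 17×5 + 10×3 + 4×4 + 6×3 = 224
B: 4×4 + 9×5 + 11×5 + 17×1 + 10×1 + 4×3 + 6×2 = 167
C: 4×3 + 9×1 + 11×1 + 17×2 + 10×4 + 4×1 + 6×4 = 134
D: 4×5 + 9×4 + 11×2 + 17×4 + 10×5 + 4×2 + 6×5 = 234
E: 4×2 + 9×2 + 11×3 + 17×3 + 10×2 + 4×5 + 6×1 = 156

D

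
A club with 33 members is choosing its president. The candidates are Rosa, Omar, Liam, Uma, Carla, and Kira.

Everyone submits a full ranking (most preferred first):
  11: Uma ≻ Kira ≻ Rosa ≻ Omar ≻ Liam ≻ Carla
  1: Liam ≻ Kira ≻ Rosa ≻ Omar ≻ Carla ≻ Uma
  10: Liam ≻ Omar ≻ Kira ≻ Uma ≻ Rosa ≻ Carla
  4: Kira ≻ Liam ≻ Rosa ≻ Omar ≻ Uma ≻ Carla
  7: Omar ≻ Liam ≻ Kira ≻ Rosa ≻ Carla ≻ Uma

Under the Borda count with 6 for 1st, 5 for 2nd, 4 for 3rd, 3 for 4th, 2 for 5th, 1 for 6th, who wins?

Kira

Rosa: 11×4 + 1×4 + 10×2 + 4×4 + 7×3 = 105
Omar: 11×3 + 1×3 + 10×5 + 4×3 + 7×6 = 140
Liam: 11×2 + 1×6 + 10×6 + 4×5 + 7×5 = 143
Uma: 11×6 + 1×1 + 10×3 + 4×2 + 7×1 = 112
Carla: 11×1 + 1×2 + 10×1 + 4×1 + 7×2 = 41
Kira: 11×5 + 1×5 + 10×4 + 4×6 + 7×4 = 152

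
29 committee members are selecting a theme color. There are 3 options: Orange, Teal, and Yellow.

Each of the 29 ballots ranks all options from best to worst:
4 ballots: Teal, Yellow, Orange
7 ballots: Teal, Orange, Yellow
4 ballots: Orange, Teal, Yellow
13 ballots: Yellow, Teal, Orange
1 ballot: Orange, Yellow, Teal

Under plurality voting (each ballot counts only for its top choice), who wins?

First-place votes: Orange 5, Teal 11, Yellow 13.

Yellow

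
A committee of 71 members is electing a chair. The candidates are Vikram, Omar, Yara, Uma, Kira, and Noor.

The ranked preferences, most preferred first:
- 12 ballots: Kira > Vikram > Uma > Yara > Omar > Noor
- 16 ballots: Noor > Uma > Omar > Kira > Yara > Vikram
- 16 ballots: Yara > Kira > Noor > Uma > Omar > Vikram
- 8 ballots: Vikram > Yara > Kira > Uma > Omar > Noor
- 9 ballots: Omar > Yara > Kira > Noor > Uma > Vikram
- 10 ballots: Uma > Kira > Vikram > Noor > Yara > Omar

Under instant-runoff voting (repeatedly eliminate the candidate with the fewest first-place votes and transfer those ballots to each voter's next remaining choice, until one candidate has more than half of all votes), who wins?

Round 1: Vikram 8, Omar 9, Yara 16, Uma 10, Kira 12, Noor 16. Vikram eliminated.
Round 2: Omar 9, Yara 24, Uma 10, Kira 12, Noor 16. Omar eliminated.
Round 3: Yara 33, Uma 10, Kira 12, Noor 16. Uma eliminated.
Round 4: Yara 33, Kira 22, Noor 16. Noor eliminated.
Round 5: Yara 33, Kira 38. Kira has a majority (≥36).

Kira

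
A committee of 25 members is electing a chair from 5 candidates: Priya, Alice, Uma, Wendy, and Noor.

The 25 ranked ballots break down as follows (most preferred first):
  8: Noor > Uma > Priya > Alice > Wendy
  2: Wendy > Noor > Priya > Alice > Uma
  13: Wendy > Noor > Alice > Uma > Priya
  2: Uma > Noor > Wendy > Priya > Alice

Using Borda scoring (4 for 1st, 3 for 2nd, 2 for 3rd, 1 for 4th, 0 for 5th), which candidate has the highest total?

Noor

Priya: 8×2 + 2×2 + 13×0 + 2×1 = 22
Alice: 8×1 + 2×1 + 13×2 + 2×0 = 36
Uma: 8×3 + 2×0 + 13×1 + 2×4 = 45
Wendy: 8×0 + 2×4 + 13×4 + 2×2 = 64
Noor: 8×4 + 2×3 + 13×3 + 2×3 = 83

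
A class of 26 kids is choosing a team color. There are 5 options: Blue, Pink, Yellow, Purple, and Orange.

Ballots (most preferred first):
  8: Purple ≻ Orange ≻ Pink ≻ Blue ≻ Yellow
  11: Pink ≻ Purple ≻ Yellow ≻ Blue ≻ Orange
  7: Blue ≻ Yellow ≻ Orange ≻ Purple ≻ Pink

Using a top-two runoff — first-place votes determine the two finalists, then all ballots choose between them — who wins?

Round 1 first-place votes: Blue 7, Pink 11, Yellow 0, Purple 8, Orange 0. Pink and Purple advance.
Runoff: Pink is ranked above Purple on 11 ballots, Purple above Pink on 15.

Purple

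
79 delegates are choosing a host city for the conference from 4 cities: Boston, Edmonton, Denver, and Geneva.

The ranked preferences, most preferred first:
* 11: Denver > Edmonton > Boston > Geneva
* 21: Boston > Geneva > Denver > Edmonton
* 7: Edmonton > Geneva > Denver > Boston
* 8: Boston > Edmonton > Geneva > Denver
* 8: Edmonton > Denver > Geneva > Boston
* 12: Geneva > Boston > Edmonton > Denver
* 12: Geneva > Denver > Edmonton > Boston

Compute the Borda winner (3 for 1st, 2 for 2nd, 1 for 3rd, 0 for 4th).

Boston: 11×1 + 21×3 + 7×0 + 8×3 + 8×0 + 12×2 + 12×0 = 122
Edmonton: 11×2 + 21×0 + 7×3 + 8×2 + 8×3 + 12×1 + 12×1 = 107
Denver: 11×3 + 21×1 + 7×1 + 8×0 + 8×2 + 12×0 + 12×2 = 101
Geneva: 11×0 + 21×2 + 7×2 + 8×1 + 8×1 + 12×3 + 12×3 = 144

Geneva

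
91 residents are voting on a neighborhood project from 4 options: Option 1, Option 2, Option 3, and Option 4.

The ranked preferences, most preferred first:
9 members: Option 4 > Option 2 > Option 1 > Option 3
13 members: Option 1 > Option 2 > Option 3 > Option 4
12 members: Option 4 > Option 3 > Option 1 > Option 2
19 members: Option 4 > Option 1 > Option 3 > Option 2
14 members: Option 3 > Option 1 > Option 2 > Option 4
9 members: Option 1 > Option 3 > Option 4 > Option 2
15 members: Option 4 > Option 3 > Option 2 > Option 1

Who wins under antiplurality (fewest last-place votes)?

Option 3

Last-place votes: Option 1 15, Option 2 40, Option 3 9, Option 4 27.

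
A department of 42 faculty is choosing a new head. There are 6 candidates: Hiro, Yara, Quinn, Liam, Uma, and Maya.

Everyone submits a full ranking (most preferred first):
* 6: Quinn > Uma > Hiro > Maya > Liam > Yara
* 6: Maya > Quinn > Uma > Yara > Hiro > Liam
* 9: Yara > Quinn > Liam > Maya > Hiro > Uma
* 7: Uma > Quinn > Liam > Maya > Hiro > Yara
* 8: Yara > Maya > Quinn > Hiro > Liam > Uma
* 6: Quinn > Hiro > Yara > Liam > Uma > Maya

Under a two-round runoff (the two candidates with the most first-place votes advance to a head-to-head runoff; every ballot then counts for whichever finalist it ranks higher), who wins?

Round 1 first-place votes: Hiro 0, Yara 17, Quinn 12, Liam 0, Uma 7, Maya 6. Yara and Quinn advance.
Runoff: Yara is ranked above Quinn on 17 ballots, Quinn above Yara on 25.

Quinn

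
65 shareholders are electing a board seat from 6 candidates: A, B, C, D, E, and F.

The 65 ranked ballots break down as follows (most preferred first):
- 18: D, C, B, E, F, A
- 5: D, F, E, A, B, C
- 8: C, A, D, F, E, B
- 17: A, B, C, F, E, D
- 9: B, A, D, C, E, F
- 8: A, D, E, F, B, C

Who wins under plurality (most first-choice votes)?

A

First-place votes: A 25, B 9, C 8, D 23, E 0, F 0.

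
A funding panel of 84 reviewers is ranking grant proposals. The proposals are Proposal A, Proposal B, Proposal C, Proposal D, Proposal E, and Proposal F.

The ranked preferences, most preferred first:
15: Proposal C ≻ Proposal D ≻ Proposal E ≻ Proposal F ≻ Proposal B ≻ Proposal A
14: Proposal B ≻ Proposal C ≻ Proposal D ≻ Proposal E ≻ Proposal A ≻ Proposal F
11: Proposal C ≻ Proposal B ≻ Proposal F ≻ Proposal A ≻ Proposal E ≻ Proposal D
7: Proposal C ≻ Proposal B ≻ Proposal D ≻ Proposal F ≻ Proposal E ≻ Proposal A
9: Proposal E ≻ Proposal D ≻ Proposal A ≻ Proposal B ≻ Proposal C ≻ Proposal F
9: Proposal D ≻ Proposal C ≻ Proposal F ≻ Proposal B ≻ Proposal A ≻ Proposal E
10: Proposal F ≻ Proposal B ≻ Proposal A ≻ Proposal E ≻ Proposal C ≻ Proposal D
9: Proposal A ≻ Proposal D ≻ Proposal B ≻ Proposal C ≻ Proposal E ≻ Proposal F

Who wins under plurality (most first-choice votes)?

Proposal C

First-place votes: Proposal A 9, Proposal B 14, Proposal C 33, Proposal D 9, Proposal E 9, Proposal F 10.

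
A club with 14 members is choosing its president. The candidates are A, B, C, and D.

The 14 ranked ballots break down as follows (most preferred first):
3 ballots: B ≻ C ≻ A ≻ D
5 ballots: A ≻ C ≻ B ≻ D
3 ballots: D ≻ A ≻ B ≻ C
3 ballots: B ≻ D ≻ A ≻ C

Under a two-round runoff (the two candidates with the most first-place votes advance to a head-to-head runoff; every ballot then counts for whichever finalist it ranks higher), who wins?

A

Round 1 first-place votes: A 5, B 6, C 0, D 3. B and A advance.
Runoff: B is ranked above A on 6 ballots, A above B on 8.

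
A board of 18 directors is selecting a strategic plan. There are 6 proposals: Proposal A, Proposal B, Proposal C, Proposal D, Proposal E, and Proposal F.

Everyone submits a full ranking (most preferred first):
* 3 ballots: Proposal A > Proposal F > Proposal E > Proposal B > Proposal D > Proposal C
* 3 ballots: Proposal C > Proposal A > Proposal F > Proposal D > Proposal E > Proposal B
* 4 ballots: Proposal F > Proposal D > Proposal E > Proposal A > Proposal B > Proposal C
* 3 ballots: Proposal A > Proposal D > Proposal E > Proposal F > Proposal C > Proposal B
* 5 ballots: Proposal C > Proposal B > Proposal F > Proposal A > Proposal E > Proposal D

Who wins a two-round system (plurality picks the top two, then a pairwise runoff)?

Proposal A

Round 1 first-place votes: Proposal A 6, Proposal B 0, Proposal C 8, Proposal D 0, Proposal E 0, Proposal F 4. Proposal C and Proposal A advance.
Runoff: Proposal C is ranked above Proposal A on 8 ballots, Proposal A above Proposal C on 10.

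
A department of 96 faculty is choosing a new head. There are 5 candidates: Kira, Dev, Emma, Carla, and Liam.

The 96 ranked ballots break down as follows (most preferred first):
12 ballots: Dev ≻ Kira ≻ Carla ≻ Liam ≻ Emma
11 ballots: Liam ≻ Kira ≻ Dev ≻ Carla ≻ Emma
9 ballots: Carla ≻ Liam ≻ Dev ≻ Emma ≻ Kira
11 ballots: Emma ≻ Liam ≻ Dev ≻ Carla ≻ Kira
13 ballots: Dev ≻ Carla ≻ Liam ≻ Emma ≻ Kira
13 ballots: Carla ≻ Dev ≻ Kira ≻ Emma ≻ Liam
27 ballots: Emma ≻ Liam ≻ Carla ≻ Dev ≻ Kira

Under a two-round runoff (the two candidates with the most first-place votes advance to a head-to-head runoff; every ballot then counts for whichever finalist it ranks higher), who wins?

Dev

Round 1 first-place votes: Kira 0, Dev 25, Emma 38, Carla 22, Liam 11. Emma and Dev advance.
Runoff: Emma is ranked above Dev on 38 ballots, Dev above Emma on 58.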